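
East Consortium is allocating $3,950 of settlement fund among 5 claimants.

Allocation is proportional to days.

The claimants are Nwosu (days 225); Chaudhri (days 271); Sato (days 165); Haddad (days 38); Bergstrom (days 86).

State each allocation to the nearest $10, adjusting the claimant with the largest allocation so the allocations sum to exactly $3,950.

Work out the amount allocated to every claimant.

Nwosu: $1,130; Chaudhri: $1,370; Sato: $830; Haddad: $190; Bergstrom: $430

Total days = 785.
Raw shares: Nwosu 225/785 × $3,950 = 1,132.17; Chaudhri 271/785 × $3,950 = 1,363.63; Sato 165/785 × $3,950 = 830.25; Haddad 38/785 × $3,950 = 191.21; Bergstrom 86/785 × $3,950 = 432.74.
Rounded to nearest $10: Nwosu $1,130; Chaudhri $1,360; Sato $830; Haddad $190; Bergstrom $430. Sum = $3,940.
Difference $3,950 − $3,940 = +$10 applied to largest allocation (Chaudhri): Chaudhri becomes $1,370.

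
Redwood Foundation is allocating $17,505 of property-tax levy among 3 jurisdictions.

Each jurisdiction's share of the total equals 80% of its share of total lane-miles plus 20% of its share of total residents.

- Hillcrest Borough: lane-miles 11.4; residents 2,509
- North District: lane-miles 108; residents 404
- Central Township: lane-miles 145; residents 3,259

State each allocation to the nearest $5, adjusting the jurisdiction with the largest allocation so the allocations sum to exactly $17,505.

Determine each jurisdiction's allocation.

Hillcrest Borough: $2,025 | North District: $5,950 | Central Township: $9,530

Lane-miles total 264.4; residents total 6,172.
Composite weights (80% lane-miles + 20% residents): Hillcrest Borough 0.1158; North District 0.3399; Central Township 0.5443.
Unrounded shares: Hillcrest Borough 2,027.01; North District 5,949.41; Central Township 9,528.59.
Rounded to nearest $5: Hillcrest Borough $2,025; North District $5,950; Central Township $9,530. Sum = $17,505.
No rounding difference to absorb.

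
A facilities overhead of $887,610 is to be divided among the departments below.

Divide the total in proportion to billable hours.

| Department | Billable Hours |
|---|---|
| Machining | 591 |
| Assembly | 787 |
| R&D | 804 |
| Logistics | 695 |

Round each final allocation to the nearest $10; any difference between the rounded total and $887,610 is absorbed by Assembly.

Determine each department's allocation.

Machining: $182,330 · Assembly: $242,810 · R&D: $248,050 · Logistics: $214,420

Sum of billable hours: 2,877.
Proportional shares: Machining 591/2,877 × $887,610 = 182,334.90; Assembly 787/2,877 × $887,610 = 242,804.68; R&D 804/2,877 × $887,610 = 248,049.51; Logistics 695/2,877 × $887,610 = 214,420.91.
At nearest $10: Machining $182,330; Assembly $242,800; R&D $248,050; Logistics $214,420. Sum = $887,600.
Difference $887,610 − $887,600 = +$10 applied to Assembly: Assembly becomes $242,810.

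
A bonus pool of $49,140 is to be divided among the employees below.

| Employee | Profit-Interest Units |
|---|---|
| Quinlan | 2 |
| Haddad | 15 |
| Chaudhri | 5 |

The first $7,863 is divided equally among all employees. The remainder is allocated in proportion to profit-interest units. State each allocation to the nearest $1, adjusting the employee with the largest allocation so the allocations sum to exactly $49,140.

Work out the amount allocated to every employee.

Quinlan: $6,373 | Haddad: $30,765 | Chaudhri: $12,002

Equal tier: $7,863 ÷ 3 = $2,621 apiece.
Remainder $41,277 by profit-interest units (total 22): Quinlan 3,752.45 → $3,752; Haddad 28,143.41 → $28,143; Chaudhri 9,381.14 → $9,381.
Rounding difference +$1 on remainder applied to Haddad.
Totals: Quinlan $2,621 + $3,752 = $6,373; Haddad $2,621 + $28,144 = $30,765; Chaudhri $2,621 + $9,381 = $12,002.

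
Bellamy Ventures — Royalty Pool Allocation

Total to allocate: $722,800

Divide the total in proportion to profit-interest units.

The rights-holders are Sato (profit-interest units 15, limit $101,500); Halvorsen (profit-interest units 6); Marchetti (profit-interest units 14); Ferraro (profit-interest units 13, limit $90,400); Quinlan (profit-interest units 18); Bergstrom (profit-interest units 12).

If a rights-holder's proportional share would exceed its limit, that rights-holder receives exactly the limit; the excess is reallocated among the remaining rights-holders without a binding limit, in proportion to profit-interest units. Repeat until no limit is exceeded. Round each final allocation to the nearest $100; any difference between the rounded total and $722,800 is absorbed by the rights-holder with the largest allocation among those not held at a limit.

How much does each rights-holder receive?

Sato: $101,500 | Halvorsen: $63,700 | Marchetti: $148,700 | Ferraro: $90,400 | Quinlan: $191,100 | Bergstrom: $127,400

Profit-interest units total: 78.
Proportional shares (ignoring caps): Sato 139,000.00; Halvorsen 55,600.00; Marchetti 129,733.33; Ferraro 120,466.67; Quinlan 166,800.00; Bergstrom 111,200.00.
Cap binds for Sato ($101,500), Ferraro ($90,400); remaining pool $530,900 reallocated over remaining profit-interest units 50.
Redistributed shares: Halvorsen 63,708.00 → $63,700; Marchetti 148,652.00 → $148,700; Quinlan 191,124.00 → $191,100; Bergstrom 127,416.00 → $127,400.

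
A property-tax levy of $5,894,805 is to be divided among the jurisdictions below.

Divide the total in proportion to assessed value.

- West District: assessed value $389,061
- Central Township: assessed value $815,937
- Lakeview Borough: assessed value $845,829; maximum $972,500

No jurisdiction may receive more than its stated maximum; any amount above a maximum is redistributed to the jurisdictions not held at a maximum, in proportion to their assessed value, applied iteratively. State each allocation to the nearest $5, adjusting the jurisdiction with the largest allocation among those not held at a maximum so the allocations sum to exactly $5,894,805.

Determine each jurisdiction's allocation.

West District: $1,589,280; Central Township: $3,333,025; Lakeview Borough: $972,500

Total assessed value = 2,050,827.
Unconstrained shares: West District 1,118,299.46; Central Township 2,345,292.66; Lakeview Borough 2,431,212.88.
Cap binds for Lakeview Borough ($972,500); remaining pool $4,922,305 reallocated over remaining assessed value 1,204,998.
Redistributed shares: West District 1,589,278.08 → $1,589,280; Central Township 3,333,026.92 → $3,333,025.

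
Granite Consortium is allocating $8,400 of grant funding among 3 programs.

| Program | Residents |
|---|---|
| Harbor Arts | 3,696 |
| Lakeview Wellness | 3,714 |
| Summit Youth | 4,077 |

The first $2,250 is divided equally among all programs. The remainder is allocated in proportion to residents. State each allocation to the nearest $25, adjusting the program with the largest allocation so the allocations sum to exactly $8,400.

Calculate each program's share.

First tranche $2,250 split equally: $750 each.
Remainder $6,150 by residents (total 11,487): Harbor Arts 1,978.79 → $1,975; Lakeview Wellness 1,988.43 → $2,000; Summit Youth 2,182.78 → $2,175.
Totals: Harbor Arts $750 + $1,975 = $2,725; Lakeview Wellness $750 + $2,000 = $2,750; Summit Youth $750 + $2,175 = $2,925.

Harbor Arts: $2,725 | Lakeview Wellness: $2,750 | Summit Youth: $2,925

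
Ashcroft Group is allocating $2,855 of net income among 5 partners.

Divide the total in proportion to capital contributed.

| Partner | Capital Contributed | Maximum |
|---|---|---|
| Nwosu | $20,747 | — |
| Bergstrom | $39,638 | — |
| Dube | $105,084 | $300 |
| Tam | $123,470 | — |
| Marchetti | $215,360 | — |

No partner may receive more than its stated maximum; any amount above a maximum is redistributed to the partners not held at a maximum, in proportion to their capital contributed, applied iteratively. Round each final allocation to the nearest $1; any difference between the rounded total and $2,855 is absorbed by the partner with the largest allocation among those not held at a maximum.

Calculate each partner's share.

Nwosu: $133; Bergstrom: $254; Dube: $300; Tam: $790; Marchetti: $1,378

Capital contributed total: 504,299.
Proportional shares (ignoring caps): Nwosu 117.46; Bergstrom 224.40; Dube 594.91; Tam 699.00; Marchetti 1,219.22.
Cap binds for Dube ($300); remaining pool $2,555 reallocated over remaining capital contributed 399,215.
Redistributed shares: Nwosu 132.78 → $133; Bergstrom 253.69 → $254; Tam 790.22 → $790; Marchetti 1,378.32 → $1,378.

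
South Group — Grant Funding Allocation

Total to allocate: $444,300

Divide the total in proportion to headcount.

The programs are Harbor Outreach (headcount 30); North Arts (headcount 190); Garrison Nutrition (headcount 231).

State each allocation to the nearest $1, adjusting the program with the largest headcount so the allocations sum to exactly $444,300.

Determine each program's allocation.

Harbor Outreach: $29,554 | North Arts: $187,177 | Garrison Nutrition: $227,569

Combined headcount = 451.
Proportional shares: Harbor Outreach 30/451 × $444,300 = 29,554.32; North Arts 190/451 × $444,300 = 187,177.38; Garrison Nutrition 231/451 × $444,300 = 227,568.29.
After rounding ($1): Harbor Outreach $29,554; North Arts $187,177; Garrison Nutrition $227,568. Sum = $444,299.
Difference $444,300 − $444,299 = +$1 applied to largest headcount (Garrison Nutrition): Garrison Nutrition becomes $227,569.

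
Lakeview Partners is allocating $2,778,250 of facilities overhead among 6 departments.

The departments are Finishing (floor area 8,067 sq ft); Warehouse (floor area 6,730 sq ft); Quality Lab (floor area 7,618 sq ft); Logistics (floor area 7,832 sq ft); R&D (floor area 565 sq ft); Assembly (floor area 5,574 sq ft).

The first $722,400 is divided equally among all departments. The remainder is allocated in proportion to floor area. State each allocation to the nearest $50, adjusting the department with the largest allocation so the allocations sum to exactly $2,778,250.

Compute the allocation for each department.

Finishing: $576,200; Warehouse: $500,650; Quality Lab: $550,850; Logistics: $562,900; R&D: $152,300; Assembly: $435,350

$722,400 shared equally gives $120,400 per department.
Remainder $2,055,850 by floor area (total 36,386): Finishing 455,794.59 → $455,800; Warehouse 380,252.58 → $380,250; Quality Lab 430,425.58 → $430,450; Logistics 442,516.83 → $442,500; R&D 31,923.14 → $31,900; Assembly 314,937.28 → $314,950.
Totals: Finishing $120,400 + $455,800 = $576,200; Warehouse $120,400 + $380,250 = $500,650; Quality Lab $120,400 + $430,450 = $550,850; Logistics $120,400 + $442,500 = $562,900; R&D $120,400 + $31,900 = $152,300; Assembly $120,400 + $314,950 = $435,350.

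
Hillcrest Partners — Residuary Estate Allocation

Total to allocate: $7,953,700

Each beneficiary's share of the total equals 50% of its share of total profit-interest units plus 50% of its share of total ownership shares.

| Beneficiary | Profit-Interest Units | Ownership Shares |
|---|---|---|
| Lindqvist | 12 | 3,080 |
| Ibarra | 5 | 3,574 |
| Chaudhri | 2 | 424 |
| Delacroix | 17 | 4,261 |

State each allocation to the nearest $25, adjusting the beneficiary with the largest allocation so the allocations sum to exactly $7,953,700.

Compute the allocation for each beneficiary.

Profit-interest units total 36; ownership shares total 11,339.
Composite weights (50% profit-interest units + 50% ownership shares): Lindqvist 0.3025; Ibarra 0.2270; Chaudhri 0.0465; Delacroix 0.4240.
Proportional shares: Lindqvist 2,405,844.02; Ibarra 1,805,824.88; Chaudhri 369,642.73; Delacroix 3,372,388.36.
Rounded to nearest $25: Lindqvist $2,405,850; Ibarra $1,805,825; Chaudhri $369,650; Delacroix $3,372,400. Sum = $7,953,725.
Difference $7,953,700 − $7,953,725 = −$25 applied to largest allocation (Delacroix): Delacroix becomes $3,372,375.

Lindqvist: $2,405,850; Ibarra: $1,805,825; Chaudhri: $369,650; Delacroix: $3,372,375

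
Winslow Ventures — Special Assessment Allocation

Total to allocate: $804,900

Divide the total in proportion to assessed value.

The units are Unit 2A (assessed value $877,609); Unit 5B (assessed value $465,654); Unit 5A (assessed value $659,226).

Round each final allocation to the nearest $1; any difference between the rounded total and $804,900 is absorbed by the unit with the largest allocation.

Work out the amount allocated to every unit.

Combined assessed value = 2,002,489.
Proportional shares: Unit 2A 877,609/2,002,489 × $804,900 = 352,754.74; Unit 5B 465,654/2,002,489 × $804,900 = 187,169.52; Unit 5A 659,226/2,002,489 × $804,900 = 264,975.74.
After rounding ($1): Unit 2A $352,755; Unit 5B $187,170; Unit 5A $264,976. Sum = $804,901.
Difference $804,900 − $804,901 = −$1 applied to largest allocation (Unit 2A): Unit 2A becomes $352,754.

Unit 2A: $352,754; Unit 5B: $187,170; Unit 5A: $264,976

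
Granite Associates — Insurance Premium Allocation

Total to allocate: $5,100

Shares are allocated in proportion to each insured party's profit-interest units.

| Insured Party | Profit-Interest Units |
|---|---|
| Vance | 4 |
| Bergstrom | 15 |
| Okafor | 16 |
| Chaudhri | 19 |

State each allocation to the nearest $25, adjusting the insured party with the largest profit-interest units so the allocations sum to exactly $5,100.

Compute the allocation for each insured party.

Sum of profit-interest units: 4 + 15 + 16 + 19 = 54.
Proportional shares: Vance 377.78; Bergstrom 1,416.67; Okafor 1,511.11; Chaudhri 1,794.44.
At nearest $25: Vance $375; Bergstrom $1,425; Okafor $1,500; Chaudhri $1,800. Sum = $5,100.
No rounding difference to absorb.

Vance: $375 | Bergstrom: $1,425 | Okafor: $1,500 | Chaudhri: $1,800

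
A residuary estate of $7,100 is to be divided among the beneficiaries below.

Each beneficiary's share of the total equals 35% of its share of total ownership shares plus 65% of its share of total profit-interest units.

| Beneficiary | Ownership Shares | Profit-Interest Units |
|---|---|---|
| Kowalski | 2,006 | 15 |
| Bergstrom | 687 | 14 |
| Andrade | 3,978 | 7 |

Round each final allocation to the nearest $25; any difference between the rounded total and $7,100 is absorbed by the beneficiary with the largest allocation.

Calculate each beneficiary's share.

Totals — ownership shares 6,671, profit-interest units 36.
Composite weights (35% ownership shares + 65% profit-interest units): Kowalski 0.3761; Bergstrom 0.2888; Andrade 0.3351.
Pro-rata amounts: Kowalski 2,670.17; Bergstrom 2,050.64; Andrade 2,379.20.
After rounding ($25): Kowalski $2,675; Bergstrom $2,050; Andrade $2,375. Sum = $7,100.
Sum already equals the total — no adjustment.

Kowalski: $2,675; Bergstrom: $2,050; Andrade: $2,375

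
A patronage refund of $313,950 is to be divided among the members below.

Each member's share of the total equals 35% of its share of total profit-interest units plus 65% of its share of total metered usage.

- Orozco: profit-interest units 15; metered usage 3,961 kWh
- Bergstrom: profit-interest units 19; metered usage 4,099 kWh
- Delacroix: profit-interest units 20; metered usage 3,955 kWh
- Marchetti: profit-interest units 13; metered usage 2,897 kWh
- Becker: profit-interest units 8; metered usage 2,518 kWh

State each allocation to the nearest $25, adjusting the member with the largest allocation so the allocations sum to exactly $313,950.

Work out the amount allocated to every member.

Orozco: $68,350; Bergstrom: $75,825; Delacroix: $75,600; Marchetti: $52,975; Becker: $41,200

Totals — profit-interest units 75, metered usage 17,430.
Composite weights (35% profit-interest units + 65% metered usage): Orozco 0.2177; Bergstrom 0.2415; Delacroix 0.2408; Marchetti 0.1687; Becker 0.1312.
Proportional shares: Orozco 68,351.22; Bergstrom 75,827.30; Delacroix 75,606.47; Marchetti 52,963.89; Becker 41,201.12.
Rounded to nearest $25: Orozco $68,350; Bergstrom $75,825; Delacroix $75,600; Marchetti $52,975; Becker $41,200. Sum = $313,950.
Rounded total matches; no reconciliation needed.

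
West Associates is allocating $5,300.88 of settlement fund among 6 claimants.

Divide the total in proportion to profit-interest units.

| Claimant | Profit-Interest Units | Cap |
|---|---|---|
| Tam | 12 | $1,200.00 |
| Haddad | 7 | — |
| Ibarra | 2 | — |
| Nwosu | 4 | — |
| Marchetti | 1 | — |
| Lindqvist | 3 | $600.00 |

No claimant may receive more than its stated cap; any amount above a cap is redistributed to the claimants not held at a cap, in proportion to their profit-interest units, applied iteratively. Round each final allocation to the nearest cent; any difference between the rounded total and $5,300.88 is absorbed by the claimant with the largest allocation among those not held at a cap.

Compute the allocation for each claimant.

Sum of profit-interest units: 29.
Proportional shares (ignoring caps): Tam 2,193.4676; Haddad 1,279.5228; Ibarra 365.5779; Nwosu 731.1559; Marchetti 182.7890; Lindqvist 548.3669.
Cap binds for Tam ($1,200.00); residual $4,100.88 reallocated over remaining profit-interest units 17.
Cap binds for Lindqvist ($600.00); residual $3,500.88 reallocated over remaining profit-interest units 14.
Shares after redistribution: Haddad 1,750.4400 → $1,750.44; Ibarra 500.1257 → $500.13; Nwosu 1,000.2514 → $1,000.25; Marchetti 250.0629 → $250.06.

Tam: $1,200.00; Haddad: $1,750.44; Ibarra: $500.13; Nwosu: $1,000.25; Marchetti: $250.06; Lindqvist: $600.00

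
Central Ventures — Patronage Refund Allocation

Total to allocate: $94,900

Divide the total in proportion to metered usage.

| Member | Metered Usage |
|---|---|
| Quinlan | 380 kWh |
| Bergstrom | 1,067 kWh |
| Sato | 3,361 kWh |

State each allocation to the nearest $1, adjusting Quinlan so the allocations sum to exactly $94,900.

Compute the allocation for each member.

Sum of metered usage: 4,808.
Raw shares: Quinlan 380/4,808 × $94,900 = 7,500.42; Bergstrom 1,067/4,808 × $94,900 = 21,060.38; Sato 3,361/4,808 × $94,900 = 66,339.21.
At nearest $1: Quinlan $7,500; Bergstrom $21,060; Sato $66,339. Sum = $94,899.
Difference $94,900 − $94,899 = +$1 applied to Quinlan: Quinlan becomes $7,501.

Quinlan: $7,501 · Bergstrom: $21,060 · Sato: $66,339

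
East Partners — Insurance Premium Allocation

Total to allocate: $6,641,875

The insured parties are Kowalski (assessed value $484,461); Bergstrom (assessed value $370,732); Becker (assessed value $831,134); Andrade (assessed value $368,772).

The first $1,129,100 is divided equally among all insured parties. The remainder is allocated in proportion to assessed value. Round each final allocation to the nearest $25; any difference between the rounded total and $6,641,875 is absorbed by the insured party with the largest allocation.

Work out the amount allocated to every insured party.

Kowalski: $1,581,825 | Bergstrom: $1,276,750 | Becker: $2,511,800 | Andrade: $1,271,500

First tranche $1,129,100 split equally: $282,275 each.
Remainder $5,512,775 by assessed value (total 2,055,099): Kowalski 1,299,560.02 → $1,299,550; Bergstrom 994,483.53 → $994,475; Becker 2,229,505.60 → $2,229,500; Andrade 989,225.85 → $989,225.
Rounding difference +$25 on remainder applied to Becker.
Totals: Kowalski $282,275 + $1,299,550 = $1,581,825; Bergstrom $282,275 + $994,475 = $1,276,750; Becker $282,275 + $2,229,525 = $2,511,800; Andrade $282,275 + $989,225 = $1,271,500.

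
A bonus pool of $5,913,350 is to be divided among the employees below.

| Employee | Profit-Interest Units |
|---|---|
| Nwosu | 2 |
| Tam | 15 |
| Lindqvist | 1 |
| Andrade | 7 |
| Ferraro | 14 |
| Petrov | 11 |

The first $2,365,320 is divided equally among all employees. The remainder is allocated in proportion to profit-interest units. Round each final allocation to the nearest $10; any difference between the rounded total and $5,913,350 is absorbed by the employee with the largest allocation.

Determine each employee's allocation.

$2,365,320 shared equally gives $394,220 per employee.
Remainder $3,548,030 by profit-interest units (total 50): Nwosu 141,921.20 → $141,920; Tam 1,064,409.00 → $1,064,410; Lindqvist 70,960.60 → $70,960; Andrade 496,724.20 → $496,720; Ferraro 993,448.40 → $993,450; Petrov 780,566.60 → $780,570.
Totals: Nwosu $394,220 + $141,920 = $536,140; Tam $394,220 + $1,064,410 = $1,458,630; Lindqvist $394,220 + $70,960 = $465,180; Andrade $394,220 + $496,720 = $890,940; Ferraro $394,220 + $993,450 = $1,387,670; Petrov $394,220 + $780,570 = $1,174,790.

Nwosu: $536,140 | Tam: $1,458,630 | Lindqvist: $465,180 | Andrade: $890,940 | Ferraro: $1,387,670 | Petrov: $1,174,790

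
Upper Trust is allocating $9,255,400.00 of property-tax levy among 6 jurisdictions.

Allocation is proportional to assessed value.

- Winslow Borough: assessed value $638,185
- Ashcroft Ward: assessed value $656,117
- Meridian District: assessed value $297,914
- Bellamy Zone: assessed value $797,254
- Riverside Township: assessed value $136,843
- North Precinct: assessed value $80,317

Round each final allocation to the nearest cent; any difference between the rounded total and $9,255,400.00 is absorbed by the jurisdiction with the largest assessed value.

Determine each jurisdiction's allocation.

Winslow Borough: $2,266,012.99 · Ashcroft Ward: $2,329,684.41 · Meridian District: $1,057,807.68 · Bellamy Zone: $2,830,821.67 · Riverside Township: $485,890.48 · North Precinct: $285,182.77

Combined assessed value = 638,185 + 656,117 + 297,914 + 797,254 + 136,843 + 80,317 = 2,606,630.
Pro-rata amounts: Winslow Borough 2,266,012.9934; Ashcroft Ward 2,329,684.4131; Meridian District 1,057,807.6810; Bellamy Zone 2,830,821.6631; Riverside Township 485,890.4801; North Precinct 285,182.7692.
At nearest cent: Winslow Borough $2,266,012.99; Ashcroft Ward $2,329,684.41; Meridian District $1,057,807.68; Bellamy Zone $2,830,821.66; Riverside Township $485,890.48; North Precinct $285,182.77. Sum = $9,255,399.99.
Difference $9,255,400.00 − $9,255,399.99 = +$0.01 applied to largest assessed value (Bellamy Zone): Bellamy Zone becomes $2,830,821.67.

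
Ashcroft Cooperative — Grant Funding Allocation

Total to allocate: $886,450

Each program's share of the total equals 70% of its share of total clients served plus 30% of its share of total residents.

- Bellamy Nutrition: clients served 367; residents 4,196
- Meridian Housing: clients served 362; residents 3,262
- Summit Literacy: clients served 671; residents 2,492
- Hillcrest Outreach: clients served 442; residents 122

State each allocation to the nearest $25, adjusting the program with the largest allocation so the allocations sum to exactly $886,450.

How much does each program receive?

Bellamy Nutrition: $234,425; Meridian Housing: $208,075; Summit Literacy: $291,825; Hillcrest Outreach: $152,125

Totals — clients served 1,842, residents 10,072.
Combined weights (70% clients served + 30% residents): Bellamy Nutrition 0.2644; Meridian Housing 0.2347; Summit Literacy 0.3292; Hillcrest Outreach 0.1716.
Pro-rata amounts: Bellamy Nutrition 234,420.03; Meridian Housing 208,074.91; Summit Literacy 291,837.20; Hillcrest Outreach 152,117.86.
After rounding ($25): Bellamy Nutrition $234,425; Meridian Housing $208,075; Summit Literacy $291,825; Hillcrest Outreach $152,125. Sum = $886,450.
Sum already equals the total — no adjustment.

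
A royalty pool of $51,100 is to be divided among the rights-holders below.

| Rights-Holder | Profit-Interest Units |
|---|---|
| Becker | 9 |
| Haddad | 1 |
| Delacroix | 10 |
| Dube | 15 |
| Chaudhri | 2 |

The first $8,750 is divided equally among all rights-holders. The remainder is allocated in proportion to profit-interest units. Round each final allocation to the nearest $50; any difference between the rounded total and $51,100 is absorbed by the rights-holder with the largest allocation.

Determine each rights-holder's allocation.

Becker: $12,050 · Haddad: $2,900 · Delacroix: $13,200 · Dube: $18,900 · Chaudhri: $4,050

$8,750 shared equally gives $1,750 per rights-holder.
Remainder $42,350 by profit-interest units (total 37): Becker 10,301.35 → $10,300; Haddad 1,144.59 → $1,150; Delacroix 11,445.95 → $11,450; Dube 17,168.92 → $17,150; Chaudhri 2,289.19 → $2,300.
Totals: Becker $1,750 + $10,300 = $12,050; Haddad $1,750 + $1,150 = $2,900; Delacroix $1,750 + $11,450 = $13,200; Dube $1,750 + $17,150 = $18,900; Chaudhri $1,750 + $2,300 = $4,050.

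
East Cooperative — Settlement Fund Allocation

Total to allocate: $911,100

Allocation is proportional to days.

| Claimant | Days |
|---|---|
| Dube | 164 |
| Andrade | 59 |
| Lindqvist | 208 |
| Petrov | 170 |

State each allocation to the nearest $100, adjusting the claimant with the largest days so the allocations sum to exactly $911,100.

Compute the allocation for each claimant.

Days total: 601.
Proportional shares: Dube 164/601 × $911,100 = 248,619.63; Andrade 59/601 × $911,100 = 89,442.43; Lindqvist 208/601 × $911,100 = 315,322.46; Petrov 170/601 × $911,100 = 257,715.47.
At nearest $100: Dube $248,600; Andrade $89,400; Lindqvist $315,300; Petrov $257,700. Sum = $911,000.
Difference $911,100 − $911,000 = +$100 applied to largest days (Lindqvist): Lindqvist becomes $315,400.

Dube: $248,600; Andrade: $89,400; Lindqvist: $315,400; Petrov: $257,700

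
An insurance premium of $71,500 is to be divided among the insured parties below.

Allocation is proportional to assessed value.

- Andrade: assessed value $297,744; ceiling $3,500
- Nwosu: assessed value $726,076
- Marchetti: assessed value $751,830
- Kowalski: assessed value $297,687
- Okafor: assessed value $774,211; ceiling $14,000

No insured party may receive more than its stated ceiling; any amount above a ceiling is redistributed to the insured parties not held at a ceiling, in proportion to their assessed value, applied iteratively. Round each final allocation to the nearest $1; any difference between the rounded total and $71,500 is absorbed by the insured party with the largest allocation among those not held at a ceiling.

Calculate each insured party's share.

Total assessed value = 2,847,548.
Pro-rata shares before constraints: Andrade 7,476.15; Nwosu 18,231.28; Marchetti 18,877.94; Kowalski 7,474.72; Okafor 19,439.91.
Held at cap: Andrade ($3,500), Okafor ($14,000); remaining pool $54,000 reallocated over remaining assessed value 1,775,593.
Shares after redistribution: Nwosu 22,081.70 → $22,082; Marchetti 22,864.94 → $22,865; Kowalski 9,053.37 → $9,053.

Andrade: $3,500; Nwosu: $22,082; Marchetti: $22,865; Kowalski: $9,053; Okafor: $14,000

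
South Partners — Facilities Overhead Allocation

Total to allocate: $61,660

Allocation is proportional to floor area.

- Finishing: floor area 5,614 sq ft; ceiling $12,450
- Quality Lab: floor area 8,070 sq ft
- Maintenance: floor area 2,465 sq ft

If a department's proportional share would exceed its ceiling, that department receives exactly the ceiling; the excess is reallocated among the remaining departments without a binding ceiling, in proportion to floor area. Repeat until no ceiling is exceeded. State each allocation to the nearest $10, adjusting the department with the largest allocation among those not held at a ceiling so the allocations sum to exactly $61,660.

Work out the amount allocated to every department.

Sum of floor area: 16,149.
Unconstrained shares: Finishing 21,435.34; Quality Lab 30,812.82; Maintenance 9,411.85.
Capped: Finishing ($12,450); balance $49,210 reallocated over remaining floor area 10,535.
Shares after redistribution: Quality Lab 37,695.75 → $37,700; Maintenance 11,514.25 → $11,510.

Finishing: $12,450 · Quality Lab: $37,700 · Maintenance: $11,510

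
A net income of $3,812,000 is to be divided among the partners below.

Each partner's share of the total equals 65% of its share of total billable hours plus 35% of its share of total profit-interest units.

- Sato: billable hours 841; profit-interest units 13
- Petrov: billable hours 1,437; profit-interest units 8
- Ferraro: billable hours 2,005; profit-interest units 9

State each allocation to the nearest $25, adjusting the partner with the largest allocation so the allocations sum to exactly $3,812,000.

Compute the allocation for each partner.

Billable hours total 4,283; profit-interest units total 30.
Composite weights (65% billable hours + 35% profit-interest units): Sato 0.2793; Petrov 0.3114; Ferraro 0.4093.
Proportional shares: Sato 1,064,688.43; Petrov 1,187,119.52; Ferraro 1,560,192.06.
Rounded to nearest $25: Sato $1,064,700; Petrov $1,187,125; Ferraro $1,560,200. Sum = $3,812,025.
Difference $3,812,000 − $3,812,025 = −$25 applied to largest allocation (Ferraro): Ferraro becomes $1,560,175.

Sato: $1,064,700 · Petrov: $1,187,125 · Ferraro: $1,560,175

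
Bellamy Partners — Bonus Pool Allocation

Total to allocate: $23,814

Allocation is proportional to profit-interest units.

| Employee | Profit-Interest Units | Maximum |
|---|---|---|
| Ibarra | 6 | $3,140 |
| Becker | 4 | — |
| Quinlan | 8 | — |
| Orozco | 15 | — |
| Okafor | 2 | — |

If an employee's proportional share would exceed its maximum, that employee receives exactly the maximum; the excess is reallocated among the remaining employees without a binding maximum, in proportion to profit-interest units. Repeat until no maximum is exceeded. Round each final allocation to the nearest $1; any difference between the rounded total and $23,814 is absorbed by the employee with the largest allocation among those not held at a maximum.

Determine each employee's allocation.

Profit-interest units total: 35.
Unconstrained shares: Ibarra 4,082.40; Becker 2,721.60; Quinlan 5,443.20; Orozco 10,206.00; Okafor 1,360.80.
Cap binds for Ibarra ($3,140); residual $20,674 reallocated over remaining profit-interest units 29.
Remaining shares: Becker 2,851.59 → $2,852; Quinlan 5,703.17 → $5,703; Orozco 10,693.45 → $10,693; Okafor 1,425.79 → $1,426.

Ibarra: $3,140; Becker: $2,852; Quinlan: $5,703; Orozco: $10,693; Okafor: $1,426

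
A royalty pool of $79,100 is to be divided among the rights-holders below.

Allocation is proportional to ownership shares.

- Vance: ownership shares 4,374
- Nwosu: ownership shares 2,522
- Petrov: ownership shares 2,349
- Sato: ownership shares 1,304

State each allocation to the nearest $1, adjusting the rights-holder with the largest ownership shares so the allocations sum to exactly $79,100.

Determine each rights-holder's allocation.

Vance: $32,797; Nwosu: $18,911; Petrov: $17,614; Sato: $9,778

Ownership shares total: 10,549.
Pro-rata amounts: Vance 4,374/10,549 × $79,100 = 32,797.74; Nwosu 2,522/10,549 × $79,100 = 18,910.82; Petrov 2,349/10,549 × $79,100 = 17,613.60; Sato 1,304/10,549 × $79,100 = 9,777.84.
After rounding ($1): Vance $32,798; Nwosu $18,911; Petrov $17,614; Sato $9,778. Sum = $79,101.
Difference $79,100 − $79,101 = −$1 applied to largest ownership shares (Vance): Vance becomes $32,797.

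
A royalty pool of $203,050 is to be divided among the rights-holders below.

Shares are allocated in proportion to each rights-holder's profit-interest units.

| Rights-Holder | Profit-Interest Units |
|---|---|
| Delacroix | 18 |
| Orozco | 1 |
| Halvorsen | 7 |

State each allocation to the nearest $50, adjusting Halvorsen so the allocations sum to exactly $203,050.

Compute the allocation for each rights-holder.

Profit-interest units total: 26.
Pro-rata amounts: Delacroix 18/26 × $203,050 = 140,573.08; Orozco 1/26 × $203,050 = 7,809.62; Halvorsen 7/26 × $203,050 = 54,667.31.
At nearest $50: Delacroix $140,550; Orozco $7,800; Halvorsen $54,650. Sum = $203,000.
Difference $203,050 − $203,000 = +$50 applied to Halvorsen: Halvorsen becomes $54,700.

Delacroix: $140,550 · Orozco: $7,800 · Halvorsen: $54,700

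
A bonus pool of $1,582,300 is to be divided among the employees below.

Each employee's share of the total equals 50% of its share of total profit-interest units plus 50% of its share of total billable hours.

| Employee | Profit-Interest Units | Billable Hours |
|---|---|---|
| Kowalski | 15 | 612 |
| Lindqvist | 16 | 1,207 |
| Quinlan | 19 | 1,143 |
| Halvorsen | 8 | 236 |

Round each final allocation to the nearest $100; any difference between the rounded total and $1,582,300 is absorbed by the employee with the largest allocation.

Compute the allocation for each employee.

Kowalski: $356,000 | Lindqvist: $516,800 | Quinlan: $542,000 | Halvorsen: $167,500

Totals — profit-interest units 58, billable hours 3,198.
Composite weights (50% profit-interest units + 50% billable hours): Kowalski 0.2250; Lindqvist 0.3266; Quinlan 0.3425; Halvorsen 0.1059.
Raw shares: Kowalski 356,009.82; Lindqvist 516,846.79; Quinlan 541,935.45; Halvorsen 167,507.94.
After rounding ($100): Kowalski $356,000; Lindqvist $516,800; Quinlan $541,900; Halvorsen $167,500. Sum = $1,582,200.
Difference $1,582,300 − $1,582,200 = +$100 applied to largest allocation (Quinlan): Quinlan becomes $542,000.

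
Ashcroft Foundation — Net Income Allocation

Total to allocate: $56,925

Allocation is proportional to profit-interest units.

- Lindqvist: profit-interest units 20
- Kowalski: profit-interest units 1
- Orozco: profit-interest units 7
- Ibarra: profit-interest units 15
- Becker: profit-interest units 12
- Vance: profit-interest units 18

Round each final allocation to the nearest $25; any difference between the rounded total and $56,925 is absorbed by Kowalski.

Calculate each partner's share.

Sum of profit-interest units: 73.
Pro-rata amounts: Lindqvist 20/73 × $56,925 = 15,595.89; Kowalski 1/73 × $56,925 = 779.79; Orozco 7/73 × $56,925 = 5,458.56; Ibarra 15/73 × $56,925 = 11,696.92; Becker 12/73 × $56,925 = 9,357.53; Vance 18/73 × $56,925 = 14,036.30.
Rounded to nearest $25: Lindqvist $15,600; Kowalski $775; Orozco $5,450; Ibarra $11,700; Becker $9,350; Vance $14,025. Sum = $56,900.
Difference $56,925 − $56,900 = +$25 applied to Kowalski: Kowalski becomes $800.

Lindqvist: $15,600 | Kowalski: $800 | Orozco: $5,450 | Ibarra: $11,700 | Becker: $9,350 | Vance: $14,025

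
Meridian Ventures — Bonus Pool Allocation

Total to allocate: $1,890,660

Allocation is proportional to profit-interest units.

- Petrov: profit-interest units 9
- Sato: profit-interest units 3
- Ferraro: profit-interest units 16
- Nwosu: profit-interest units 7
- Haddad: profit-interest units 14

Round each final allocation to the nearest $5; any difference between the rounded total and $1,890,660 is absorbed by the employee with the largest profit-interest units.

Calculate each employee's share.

Combined profit-interest units = 9 + 3 + 16 + 7 + 14 = 49.
Proportional shares: Petrov 347,264.08; Sato 115,754.69; Ferraro 617,358.37; Nwosu 270,094.29; Haddad 540,188.57.
Rounded to nearest $5: Petrov $347,265; Sato $115,755; Ferraro $617,360; Nwosu $270,095; Haddad $540,190. Sum = $1,890,665.
Difference $1,890,660 − $1,890,665 = −$5 applied to largest profit-interest units (Ferraro): Ferraro becomes $617,355.

Petrov: $347,265; Sato: $115,755; Ferraro: $617,355; Nwosu: $270,095; Haddad: $540,190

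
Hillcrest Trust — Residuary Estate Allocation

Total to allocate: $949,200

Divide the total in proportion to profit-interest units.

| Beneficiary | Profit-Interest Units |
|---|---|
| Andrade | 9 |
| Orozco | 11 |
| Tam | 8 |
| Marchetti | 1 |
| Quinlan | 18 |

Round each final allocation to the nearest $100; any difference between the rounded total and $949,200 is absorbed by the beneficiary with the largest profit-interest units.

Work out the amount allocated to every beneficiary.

Andrade: $181,800; Orozco: $222,200; Tam: $161,600; Marchetti: $20,200; Quinlan: $363,400

Profit-interest units total: 9 + 11 + 8 + 1 + 18 = 47.
Raw shares: Andrade 181,761.70; Orozco 222,153.19; Tam 161,565.96; Marchetti 20,195.74; Quinlan 363,523.40.
Rounded to nearest $100: Andrade $181,800; Orozco $222,200; Tam $161,600; Marchetti $20,200; Quinlan $363,500. Sum = $949,300.
Difference $949,200 − $949,300 = −$100 applied to largest profit-interest units (Quinlan): Quinlan becomes $363,400.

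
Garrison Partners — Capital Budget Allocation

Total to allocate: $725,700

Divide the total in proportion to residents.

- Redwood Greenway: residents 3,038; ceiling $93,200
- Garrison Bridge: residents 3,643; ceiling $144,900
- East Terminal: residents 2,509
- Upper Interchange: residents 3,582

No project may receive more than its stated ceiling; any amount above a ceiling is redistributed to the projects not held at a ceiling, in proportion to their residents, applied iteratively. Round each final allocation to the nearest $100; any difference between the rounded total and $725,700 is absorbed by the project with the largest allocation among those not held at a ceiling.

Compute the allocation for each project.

Combined residents = 12,772.
Unconstrained shares: Redwood Greenway 172,617.96; Garrison Bridge 206,993.82; East Terminal 142,560.39; Upper Interchange 203,527.83.
Cap binds for Redwood Greenway ($93,200), Garrison Bridge ($144,900); residual $487,600 reallocated over remaining residents 6,091.
Redistributed shares: East Terminal 200,851.81 → $200,900; Upper Interchange 286,748.19 → $286,700.

Redwood Greenway: $93,200 | Garrison Bridge: $144,900 | East Terminal: $200,900 | Upper Interchange: $286,700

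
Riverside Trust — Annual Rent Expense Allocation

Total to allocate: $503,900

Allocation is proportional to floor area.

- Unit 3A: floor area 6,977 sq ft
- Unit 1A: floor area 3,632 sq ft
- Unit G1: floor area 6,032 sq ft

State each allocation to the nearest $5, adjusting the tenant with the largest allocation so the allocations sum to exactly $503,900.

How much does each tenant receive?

Unit 3A: $211,265 | Unit 1A: $109,980 | Unit G1: $182,655

Total floor area = 16,641.
Proportional shares: Unit 3A 6,977/16,641 × $503,900 = 211,267.97; Unit 1A 3,632/16,641 × $503,900 = 109,979.26; Unit G1 6,032/16,641 × $503,900 = 182,652.77.
After rounding ($5): Unit 3A $211,270; Unit 1A $109,980; Unit G1 $182,655. Sum = $503,905.
Difference $503,900 − $503,905 = −$5 applied to largest allocation (Unit 3A): Unit 3A becomes $211,265.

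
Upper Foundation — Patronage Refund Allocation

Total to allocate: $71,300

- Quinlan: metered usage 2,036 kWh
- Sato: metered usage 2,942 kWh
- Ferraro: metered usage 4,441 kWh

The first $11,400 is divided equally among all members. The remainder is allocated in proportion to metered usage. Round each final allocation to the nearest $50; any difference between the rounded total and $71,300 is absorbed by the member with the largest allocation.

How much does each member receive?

Quinlan: $16,750 | Sato: $22,500 | Ferraro: $32,050

First tranche $11,400 split equally: $3,800 each.
Remainder $59,900 by metered usage (total 9,419): Quinlan 12,947.91 → $12,950; Sato 18,709.61 → $18,700; Ferraro 28,242.48 → $28,250.
Totals: Quinlan $3,800 + $12,950 = $16,750; Sato $3,800 + $18,700 = $22,500; Ferraro $3,800 + $28,250 = $32,050.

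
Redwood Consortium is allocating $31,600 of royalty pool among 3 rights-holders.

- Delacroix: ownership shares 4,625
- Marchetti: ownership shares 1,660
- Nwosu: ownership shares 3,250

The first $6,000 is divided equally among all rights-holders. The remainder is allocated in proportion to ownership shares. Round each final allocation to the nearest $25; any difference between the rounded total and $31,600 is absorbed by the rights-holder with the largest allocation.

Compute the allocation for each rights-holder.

Delacroix: $14,425 | Marchetti: $6,450 | Nwosu: $10,725

First tranche $6,000 split equally: $2,000 each.
Remainder $25,600 by ownership shares (total 9,535): Delacroix 12,417.41 → $12,425; Marchetti 4,456.84 → $4,450; Nwosu 8,725.75 → $8,725.
Totals: Delacroix $2,000 + $12,425 = $14,425; Marchetti $2,000 + $4,450 = $6,450; Nwosu $2,000 + $8,725 = $10,725.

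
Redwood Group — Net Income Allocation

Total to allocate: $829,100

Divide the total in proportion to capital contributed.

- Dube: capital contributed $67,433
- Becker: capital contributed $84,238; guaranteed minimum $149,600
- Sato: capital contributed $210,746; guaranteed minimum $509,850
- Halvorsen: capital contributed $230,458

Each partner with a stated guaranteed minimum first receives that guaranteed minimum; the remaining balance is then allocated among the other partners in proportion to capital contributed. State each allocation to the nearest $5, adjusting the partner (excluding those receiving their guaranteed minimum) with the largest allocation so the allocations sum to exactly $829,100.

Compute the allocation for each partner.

Guaranteed amounts: Becker $149,600; Sato $509,850. Remaining pool $169,650.
Remaining pool split over remaining capital contributed 297,891: Dube 38,403.34 → $38,405; Halvorsen 131,246.66 → $131,245.

Dube: $38,405 · Becker: $149,600 · Sato: $509,850 · Halvorsen: $131,245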